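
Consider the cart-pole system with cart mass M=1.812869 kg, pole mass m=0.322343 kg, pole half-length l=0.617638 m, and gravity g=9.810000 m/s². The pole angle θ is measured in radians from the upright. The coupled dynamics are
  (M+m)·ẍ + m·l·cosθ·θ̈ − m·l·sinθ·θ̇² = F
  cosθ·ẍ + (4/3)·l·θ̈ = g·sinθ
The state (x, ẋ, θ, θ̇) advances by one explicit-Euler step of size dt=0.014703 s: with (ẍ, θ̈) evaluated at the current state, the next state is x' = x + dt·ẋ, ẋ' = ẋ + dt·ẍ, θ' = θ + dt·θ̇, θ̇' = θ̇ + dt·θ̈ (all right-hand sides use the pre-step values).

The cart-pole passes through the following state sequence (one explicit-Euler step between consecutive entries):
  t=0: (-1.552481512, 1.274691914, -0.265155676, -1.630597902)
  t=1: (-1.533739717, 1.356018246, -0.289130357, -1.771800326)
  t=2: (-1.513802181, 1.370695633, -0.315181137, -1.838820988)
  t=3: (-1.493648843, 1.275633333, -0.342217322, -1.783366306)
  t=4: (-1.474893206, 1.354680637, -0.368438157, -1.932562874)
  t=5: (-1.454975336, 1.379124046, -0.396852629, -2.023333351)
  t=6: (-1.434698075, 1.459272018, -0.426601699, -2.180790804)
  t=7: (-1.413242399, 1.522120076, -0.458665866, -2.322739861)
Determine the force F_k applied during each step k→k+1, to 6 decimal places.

step 0→1:
  ẍ = (ẋ'−ẋ)/dt = (1.356018246−1.274691914)/0.014703 = 5.531275
  θ̈ = (θ̇'−θ̇)/dt = (-1.771800326−-1.630597902)/0.014703 = -9.603647
  sinθ=-0.262060, cosθ=0.965052
  F = (M+m)·ẍ + m·l·cosθ·θ̈ − m·l·sinθ·θ̇² = 11.810444 + -1.845181 − -0.138722 = 10.103985
step 1→2:
  ẍ = (ẋ'−ẋ)/dt = (1.370695633−1.356018246)/0.014703 = 0.998258
  θ̈ = (θ̇'−θ̇)/dt = (-1.838820988−-1.771800326)/0.014703 = -4.558298
  sinθ=-0.285119, cosθ=0.958492
  F = (M+m)·ẍ + m·l·cosθ·θ̈ − m·l·sinθ·θ̇² = 2.131492 + -0.869848 − -0.178200 = 1.439844
step 2→3:
  ẍ = (ẋ'−ẋ)/dt = (1.275633333−1.370695633)/0.014703 = -6.465504
  θ̈ = (θ̇'−θ̇)/dt = (-1.783366306−-1.838820988)/0.014703 = 3.771658
  sinθ=-0.309989, cosθ=0.950740
  F = (M+m)·ẍ + m·l·cosθ·θ̈ − m·l·sinθ·θ̇² = -13.805221 + 0.713915 − -0.208678 = -12.882628
step 3→4:
  ẍ = (ẋ'−ẋ)/dt = (1.354680637−1.275633333)/0.014703 = 5.376270
  θ̈ = (θ̇'−θ̇)/dt = (-1.932562874−-1.783366306)/0.014703 = -10.147356
  sinθ=-0.335577, cosθ=0.942013
  F = (M+m)·ẍ + m·l·cosθ·θ̈ − m·l·sinθ·θ̇² = 11.479477 + -1.903102 − -0.212483 = 9.788859
step 4→5:
  ẍ = (ẋ'−ẋ)/dt = (1.379124046−1.354680637)/0.014703 = 1.662478
  θ̈ = (θ̇'−θ̇)/dt = (-2.023333351−-1.932562874)/0.014703 = -6.173602
  sinθ=-0.360159, cosθ=0.932891
  F = (M+m)·ẍ + m·l·cosθ·θ̈ − m·l·sinθ·θ̇² = 3.549742 + -1.146626 − -0.267802 = 2.670918
step 5→6:
  ẍ = (ẋ'−ẋ)/dt = (1.459272018−1.379124046)/0.014703 = 5.451130
  θ̈ = (θ̇'−θ̇)/dt = (-2.180790804−-2.023333351)/0.014703 = -10.709206
  sinθ=-0.386517, cosθ=0.922282
  F = (M+m)·ẍ + m·l·cosθ·θ̈ − m·l·sinθ·θ̇² = 11.639319 + -1.966406 − -0.315033 = 9.987946
step 6→7:
  ẍ = (ẋ'−ẋ)/dt = (1.522120076−1.459272018)/0.014703 = 4.274506
  θ̈ = (θ̇'−θ̇)/dt = (-2.322739861−-2.180790804)/0.014703 = -9.654428
  sinθ=-0.413779, cosθ=0.910377
  F = (M+m)·ẍ + m·l·cosθ·θ̈ − m·l·sinθ·θ̇² = 9.126976 + -1.749847 − -0.391786 = 7.768915

F_0 = 10.103985 N
F_1 = 1.439844 N
F_2 = -12.882628 N
F_3 = 9.788859 N
F_4 = 2.670918 N
F_5 = 9.987946 N
F_6 = 7.768915 N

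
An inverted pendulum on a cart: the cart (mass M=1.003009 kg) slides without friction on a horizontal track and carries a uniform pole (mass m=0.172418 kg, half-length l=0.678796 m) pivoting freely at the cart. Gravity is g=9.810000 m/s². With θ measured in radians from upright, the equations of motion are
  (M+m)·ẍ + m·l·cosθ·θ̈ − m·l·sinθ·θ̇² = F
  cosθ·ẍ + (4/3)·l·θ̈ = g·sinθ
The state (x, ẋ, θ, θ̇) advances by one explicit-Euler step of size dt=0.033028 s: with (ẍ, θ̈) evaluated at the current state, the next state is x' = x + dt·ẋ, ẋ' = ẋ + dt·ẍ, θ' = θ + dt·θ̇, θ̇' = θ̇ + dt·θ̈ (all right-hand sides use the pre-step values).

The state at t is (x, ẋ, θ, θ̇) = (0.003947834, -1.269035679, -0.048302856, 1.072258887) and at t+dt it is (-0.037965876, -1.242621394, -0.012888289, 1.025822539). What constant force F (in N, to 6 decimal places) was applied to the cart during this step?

ẍ = (ẋ'−ẋ)/dt = (-1.242621394−-1.269035679)/0.033028 = 0.799754
θ̈ = (θ̇'−θ̇)/dt = (1.025822539−1.072258887)/0.033028 = -1.405969
sinθ=-0.048284, cosθ=0.998834
F = (M+m)·ẍ + m·l·cosθ·θ̈ − m·l·sinθ·θ̇² = 0.940053 + -0.164358 − -0.006497 = 0.782192

F = 0.782192 N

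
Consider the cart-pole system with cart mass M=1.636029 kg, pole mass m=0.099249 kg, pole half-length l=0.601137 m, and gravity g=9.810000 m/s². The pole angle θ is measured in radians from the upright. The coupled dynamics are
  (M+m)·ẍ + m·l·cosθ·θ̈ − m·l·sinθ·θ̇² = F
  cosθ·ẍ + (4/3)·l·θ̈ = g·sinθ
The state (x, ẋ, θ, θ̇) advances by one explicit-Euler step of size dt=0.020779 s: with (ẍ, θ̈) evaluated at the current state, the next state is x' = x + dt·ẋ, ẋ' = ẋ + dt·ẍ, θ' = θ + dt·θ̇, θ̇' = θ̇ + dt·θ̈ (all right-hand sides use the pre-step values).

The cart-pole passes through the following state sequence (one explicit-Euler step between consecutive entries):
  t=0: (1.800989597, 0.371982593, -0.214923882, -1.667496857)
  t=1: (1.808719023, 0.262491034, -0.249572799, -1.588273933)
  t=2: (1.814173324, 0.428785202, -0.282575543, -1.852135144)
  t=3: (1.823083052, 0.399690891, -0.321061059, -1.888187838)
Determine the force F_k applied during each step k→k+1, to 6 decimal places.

step 0→1:
  ẍ = (ẋ'−ẋ)/dt = (0.262491034−0.371982593)/0.020779 = -5.269337
  θ̈ = (θ̇'−θ̇)/dt = (-1.588273933−-1.667496857)/0.020779 = 3.812644
  sinθ=-0.213273, cosθ=0.976993
  F = (M+m)·ẍ + m·l·cosθ·θ̈ − m·l·sinθ·θ̇² = -9.143765 + 0.222237 − -0.035381 = -8.886147
step 1→2:
  ẍ = (ẋ'−ẋ)/dt = (0.428785202−0.262491034)/0.020779 = 8.002992
  θ̈ = (θ̇'−θ̇)/dt = (-1.852135144−-1.588273933)/0.020779 = -12.698456
  sinθ=-0.246990, cosθ=0.969018
  F = (M+m)·ẍ + m·l·cosθ·θ̈ − m·l·sinθ·θ̇² = 13.887416 + -0.734146 − -0.037173 = 13.190443
step 2→3:
  ẍ = (ẋ'−ẋ)/dt = (0.399690891−0.428785202)/0.020779 = -1.400179
  θ̈ = (θ̇'−θ̇)/dt = (-1.888187838−-1.852135144)/0.020779 = -1.735054
  sinθ=-0.278830, cosθ=0.960340
  F = (M+m)·ẍ + m·l·cosθ·θ̈ − m·l·sinθ·θ̇² = -2.429699 + -0.099412 − -0.057067 = -2.472044

F_0 = -8.886147 N
F_1 = 13.190443 N
F_2 = -2.472044 N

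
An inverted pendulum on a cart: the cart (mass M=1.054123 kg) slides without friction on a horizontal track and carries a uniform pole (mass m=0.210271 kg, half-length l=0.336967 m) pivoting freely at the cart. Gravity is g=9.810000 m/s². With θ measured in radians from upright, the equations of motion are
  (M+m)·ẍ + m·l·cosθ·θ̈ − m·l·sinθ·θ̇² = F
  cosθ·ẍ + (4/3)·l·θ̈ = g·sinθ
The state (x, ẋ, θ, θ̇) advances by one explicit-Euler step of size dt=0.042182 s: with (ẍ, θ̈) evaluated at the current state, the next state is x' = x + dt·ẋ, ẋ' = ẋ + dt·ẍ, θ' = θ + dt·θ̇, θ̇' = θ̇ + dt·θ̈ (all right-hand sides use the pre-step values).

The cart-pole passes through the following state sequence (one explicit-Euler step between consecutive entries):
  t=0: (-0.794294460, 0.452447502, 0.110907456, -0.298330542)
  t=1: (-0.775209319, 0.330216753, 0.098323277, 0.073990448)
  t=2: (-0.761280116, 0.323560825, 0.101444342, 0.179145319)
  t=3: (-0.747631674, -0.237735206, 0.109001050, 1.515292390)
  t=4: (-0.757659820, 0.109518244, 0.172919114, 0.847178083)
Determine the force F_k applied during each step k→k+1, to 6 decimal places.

step 0→1:
  ẍ = (ẋ'−ẋ)/dt = (0.330216753−0.452447502)/0.042182 = -2.897699
  θ̈ = (θ̇'−θ̇)/dt = (0.073990448−-0.298330542)/0.042182 = 8.826537
  sinθ=0.110680, cosθ=0.993856
  F = (M+m)·ẍ + m·l·cosθ·θ̈ − m·l·sinθ·θ̇² = -3.663834 + 0.621556 − 0.000698 = -3.042975
step 1→2:
  ẍ = (ẋ'−ẋ)/dt = (0.323560825−0.330216753)/0.042182 = -0.157791
  θ̈ = (θ̇'−θ̇)/dt = (0.179145319−0.073990448)/0.042182 = 2.492885
  sinθ=0.098165, cosθ=0.995170
  F = (M+m)·ẍ + m·l·cosθ·θ̈ − m·l·sinθ·θ̇² = -0.199510 + 0.175779 − 0.000038 = -0.023769
step 2→3:
  ẍ = (ẋ'−ẋ)/dt = (-0.237735206−0.323560825)/0.042182 = -13.306530
  θ̈ = (θ̇'−θ̇)/dt = (1.515292390−0.179145319)/0.042182 = 31.675764
  sinθ=0.101270, cosθ=0.994859
  F = (M+m)·ẍ + m·l·cosθ·θ̈ − m·l·sinθ·θ̇² = -16.824696 + 2.232828 − 0.000230 = -14.592098
step 3→4:
  ẍ = (ẋ'−ẋ)/dt = (0.109518244−-0.237735206)/0.042182 = 8.232266
  θ̈ = (θ̇'−θ̇)/dt = (0.847178083−1.515292390)/0.042182 = -15.838848
  sinθ=0.108785, cosθ=0.994065
  F = (M+m)·ẍ + m·l·cosθ·θ̈ − m·l·sinθ·θ̇² = 10.408828 + -1.115592 − 0.017698 = 9.275538

F_0 = -3.042975 N
F_1 = -0.023769 N
F_2 = -14.592098 N
F_3 = 9.275538 N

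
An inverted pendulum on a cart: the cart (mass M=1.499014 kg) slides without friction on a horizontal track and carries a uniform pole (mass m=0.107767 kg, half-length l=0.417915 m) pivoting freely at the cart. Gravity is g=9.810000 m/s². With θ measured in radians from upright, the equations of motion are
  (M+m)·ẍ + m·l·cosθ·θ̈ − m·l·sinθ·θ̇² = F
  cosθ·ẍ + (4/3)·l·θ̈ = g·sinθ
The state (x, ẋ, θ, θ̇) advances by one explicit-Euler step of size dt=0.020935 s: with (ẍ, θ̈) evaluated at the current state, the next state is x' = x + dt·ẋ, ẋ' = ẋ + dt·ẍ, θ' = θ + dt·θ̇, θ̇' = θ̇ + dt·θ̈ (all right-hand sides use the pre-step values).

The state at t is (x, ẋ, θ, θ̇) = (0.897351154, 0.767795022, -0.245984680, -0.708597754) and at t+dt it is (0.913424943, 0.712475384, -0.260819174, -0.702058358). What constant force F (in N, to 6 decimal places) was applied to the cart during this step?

F = -4.226683 N

ẍ = (ẋ'−ẋ)/dt = (0.712475384−0.767795022)/0.020935 = -2.642447
θ̈ = (θ̇'−θ̇)/dt = (-0.702058358−-0.708597754)/0.020935 = 0.312367
sinθ=-0.243511, cosθ=0.969898
F = (M+m)·ẍ + m·l·cosθ·θ̈ − m·l·sinθ·θ̇² = -4.245834 + 0.013645 − -0.005507 = -4.226683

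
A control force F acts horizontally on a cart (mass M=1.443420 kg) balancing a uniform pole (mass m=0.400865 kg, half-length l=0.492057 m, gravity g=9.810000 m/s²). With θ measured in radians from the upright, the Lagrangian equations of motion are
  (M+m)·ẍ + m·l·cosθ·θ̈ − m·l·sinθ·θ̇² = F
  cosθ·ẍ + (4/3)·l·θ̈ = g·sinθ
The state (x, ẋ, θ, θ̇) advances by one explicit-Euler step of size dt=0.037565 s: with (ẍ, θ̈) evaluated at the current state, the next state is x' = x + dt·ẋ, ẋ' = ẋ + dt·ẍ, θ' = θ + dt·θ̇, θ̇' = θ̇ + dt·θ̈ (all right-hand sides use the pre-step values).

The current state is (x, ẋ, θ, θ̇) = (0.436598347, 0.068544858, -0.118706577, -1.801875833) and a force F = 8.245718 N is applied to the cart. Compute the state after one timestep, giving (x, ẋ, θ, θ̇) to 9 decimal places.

sinθ=-0.118427986, cosθ=0.992962644
temp = (F + m·l·θ̇²·sinθ)/(M+m) = (8.245718 + -0.075843369)/1.844285 = 4.429833041
θ̈ = (g·sinθ − cosθ·temp)/(l·(4/3 − m·cos²θ/(M+m))) = -10.098413320
ẍ = temp − m·l·θ̈·cosθ/(M+m) = 5.502269505
Euler: x'=0.436598347+0.037565·0.068544858=0.439173235, ẋ'=0.068544858+0.037565·5.502269505=0.275237612
       θ'=-0.118706577+0.037565·-1.801875833=-0.186394043, θ̇'=-1.801875833+0.037565·-10.098413320=-2.181222729

(0.439173235, 0.275237612, -0.186394043, -2.181222729)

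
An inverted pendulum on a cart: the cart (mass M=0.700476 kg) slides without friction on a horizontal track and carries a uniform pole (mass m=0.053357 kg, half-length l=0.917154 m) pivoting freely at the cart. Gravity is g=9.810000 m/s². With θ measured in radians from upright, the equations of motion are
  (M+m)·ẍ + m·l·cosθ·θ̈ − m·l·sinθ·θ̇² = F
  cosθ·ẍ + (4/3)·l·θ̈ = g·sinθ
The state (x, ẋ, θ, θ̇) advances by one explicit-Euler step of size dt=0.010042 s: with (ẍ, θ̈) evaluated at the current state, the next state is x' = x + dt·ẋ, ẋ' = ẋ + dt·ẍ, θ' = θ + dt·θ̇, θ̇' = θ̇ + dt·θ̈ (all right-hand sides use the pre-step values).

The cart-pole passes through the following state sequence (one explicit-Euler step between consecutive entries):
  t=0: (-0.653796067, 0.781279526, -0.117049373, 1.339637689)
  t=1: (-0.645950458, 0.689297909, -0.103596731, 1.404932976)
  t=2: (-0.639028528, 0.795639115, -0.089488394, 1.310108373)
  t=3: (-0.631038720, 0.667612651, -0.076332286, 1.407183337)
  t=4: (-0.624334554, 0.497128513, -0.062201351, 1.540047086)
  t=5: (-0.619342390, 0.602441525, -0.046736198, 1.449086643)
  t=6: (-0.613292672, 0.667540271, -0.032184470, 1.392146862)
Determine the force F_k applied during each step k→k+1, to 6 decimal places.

F_0 = -6.578602 N
F_1 = 7.533191 N
F_2 = -9.132014 N
F_3 = -12.144931 N
F_4 = 7.470443 N
F_5 = 4.614459 N

step 0→1:
  ẍ = (ẋ'−ẋ)/dt = (0.689297909−0.781279526)/0.010042 = -9.159691
  θ̈ = (θ̇'−θ̇)/dt = (1.404932976−1.339637689)/0.010042 = 6.502219
  sinθ=-0.116782, cosθ=0.993158
  F = (M+m)·ẍ + m·l·cosθ·θ̈ − m·l·sinθ·θ̇² = -6.904877 + 0.316019 − -0.010256 = -6.578602
step 1→2:
  ẍ = (ẋ'−ẋ)/dt = (0.795639115−0.689297909)/0.010042 = 10.589644
  θ̈ = (θ̇'−θ̇)/dt = (1.310108373−1.404932976)/0.010042 = -9.442801
  sinθ=-0.103412, cosθ=0.994639
  F = (M+m)·ẍ + m·l·cosθ·θ̈ − m·l·sinθ·θ̇² = 7.982823 + -0.459621 − -0.009989 = 7.533191
step 2→3:
  ẍ = (ẋ'−ẋ)/dt = (0.667612651−0.795639115)/0.010042 = -12.749100
  θ̈ = (θ̇'−θ̇)/dt = (1.407183337−1.310108373)/0.010042 = 9.666895
  sinθ=-0.089369, cosθ=0.995999
  F = (M+m)·ẍ + m·l·cosθ·θ̈ − m·l·sinθ·θ̇² = -9.610692 + 0.471172 − -0.007506 = -9.132014
step 3→4:
  ẍ = (ẋ'−ẋ)/dt = (0.497128513−0.667612651)/0.010042 = -16.977110
  θ̈ = (θ̇'−θ̇)/dt = (1.540047086−1.407183337)/0.010042 = 13.230806
  sinθ=-0.076258, cosθ=0.997088
  F = (M+m)·ẍ + m·l·cosθ·θ̈ − m·l·sinθ·θ̇² = -12.797906 + 0.645585 − -0.007390 = -12.144931
step 4→5:
  ẍ = (ẋ'−ẋ)/dt = (0.602441525−0.497128513)/0.010042 = 10.487255
  θ̈ = (θ̇'−θ̇)/dt = (1.449086643−1.540047086)/0.010042 = -9.058001
  sinθ=-0.062161, cosθ=0.998066
  F = (M+m)·ẍ + m·l·cosθ·θ̈ − m·l·sinθ·θ̇² = 7.905639 + -0.442410 − -0.007215 = 7.470443
step 5→6:
  ẍ = (ẋ'−ẋ)/dt = (0.667540271−0.602441525)/0.010042 = 6.482647
  θ̈ = (θ̇'−θ̇)/dt = (1.392146862−1.449086643)/0.010042 = -5.670163
  sinθ=-0.046719, cosθ=0.998908
  F = (M+m)·ẍ + m·l·cosθ·θ̈ − m·l·sinθ·θ̇² = 4.886834 + -0.277175 − -0.004801 = 4.614459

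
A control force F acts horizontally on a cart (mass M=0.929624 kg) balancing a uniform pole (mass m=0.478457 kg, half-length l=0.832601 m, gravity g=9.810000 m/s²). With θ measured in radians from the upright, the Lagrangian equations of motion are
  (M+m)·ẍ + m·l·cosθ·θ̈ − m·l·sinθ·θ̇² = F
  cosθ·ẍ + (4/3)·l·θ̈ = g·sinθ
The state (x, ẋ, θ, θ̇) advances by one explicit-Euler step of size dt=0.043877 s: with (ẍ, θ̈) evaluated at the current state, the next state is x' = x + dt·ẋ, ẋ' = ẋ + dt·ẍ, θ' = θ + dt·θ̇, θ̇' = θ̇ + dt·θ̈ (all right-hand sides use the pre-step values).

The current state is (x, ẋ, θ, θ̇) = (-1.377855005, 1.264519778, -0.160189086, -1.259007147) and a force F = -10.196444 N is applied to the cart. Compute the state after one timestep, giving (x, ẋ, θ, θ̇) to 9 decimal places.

sinθ=-0.159504875, cosθ=0.987197141
temp = (F + m·l·θ̇²·sinθ)/(M+m) = (-10.196444 + -0.100718719)/1.408081 = -7.312905095
θ̈ = (g·sinθ − cosθ·temp)/(l·(4/3 − m·cos²θ/(M+m))) = 6.776607296
ẍ = temp − m·l·θ̈·cosθ/(M+m) = -9.205546821
Euler: x'=-1.377855005+0.043877·1.264519778=-1.322371671, ẋ'=1.264519778+0.043877·-9.205546821=0.860608000
       θ'=-0.160189086+0.043877·-1.259007147=-0.215430543, θ̇'=-1.259007147+0.043877·6.776607296=-0.961669949

(-1.322371671, 0.860608000, -0.215430543, -0.961669949)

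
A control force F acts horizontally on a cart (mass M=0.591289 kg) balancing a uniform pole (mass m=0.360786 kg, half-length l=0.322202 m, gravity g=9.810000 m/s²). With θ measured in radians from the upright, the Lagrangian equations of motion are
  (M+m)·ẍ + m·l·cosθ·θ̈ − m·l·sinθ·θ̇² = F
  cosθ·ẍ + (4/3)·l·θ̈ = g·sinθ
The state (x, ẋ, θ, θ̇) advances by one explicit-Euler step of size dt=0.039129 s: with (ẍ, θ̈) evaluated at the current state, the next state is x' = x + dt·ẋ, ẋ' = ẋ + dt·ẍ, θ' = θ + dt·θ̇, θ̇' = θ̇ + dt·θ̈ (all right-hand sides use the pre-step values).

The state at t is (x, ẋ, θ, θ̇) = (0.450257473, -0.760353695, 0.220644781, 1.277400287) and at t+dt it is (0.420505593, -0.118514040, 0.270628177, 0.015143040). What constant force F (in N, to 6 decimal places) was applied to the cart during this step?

F = 11.916483 N

ẍ = (ẋ'−ẋ)/dt = (-0.118514040−-0.760353695)/0.039129 = 16.403170
θ̈ = (θ̇'−θ̇)/dt = (0.015143040−1.277400287)/0.039129 = -32.258868
sinθ=0.218859, cosθ=0.975757
F = (M+m)·ẍ + m·l·cosθ·θ̈ − m·l·sinθ·θ̇² = 15.617048 + -3.659051 − 0.041514 = 11.916483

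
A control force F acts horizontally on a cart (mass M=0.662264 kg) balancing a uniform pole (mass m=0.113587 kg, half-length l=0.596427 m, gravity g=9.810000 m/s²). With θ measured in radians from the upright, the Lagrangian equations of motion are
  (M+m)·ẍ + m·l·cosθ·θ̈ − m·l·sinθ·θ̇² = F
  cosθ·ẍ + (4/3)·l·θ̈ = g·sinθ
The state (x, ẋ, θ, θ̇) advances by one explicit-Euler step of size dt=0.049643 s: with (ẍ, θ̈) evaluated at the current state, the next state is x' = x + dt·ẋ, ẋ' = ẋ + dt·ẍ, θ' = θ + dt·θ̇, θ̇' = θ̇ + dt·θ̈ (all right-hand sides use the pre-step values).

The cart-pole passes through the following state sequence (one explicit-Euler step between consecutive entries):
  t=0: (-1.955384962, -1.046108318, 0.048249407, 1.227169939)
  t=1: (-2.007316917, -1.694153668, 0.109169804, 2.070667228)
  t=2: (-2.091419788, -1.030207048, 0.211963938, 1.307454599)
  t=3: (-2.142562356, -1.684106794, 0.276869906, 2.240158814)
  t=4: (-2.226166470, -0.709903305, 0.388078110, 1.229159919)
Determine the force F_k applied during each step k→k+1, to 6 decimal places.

F_0 = -8.983211 N
F_1 = 9.309580 N
F_2 = -8.999559 N
F_3 = 13.805378 N

step 0→1:
  ẍ = (ẋ'−ẋ)/dt = (-1.694153668−-1.046108318)/0.049643 = -13.054113
  θ̈ = (θ̇'−θ̇)/dt = (2.070667228−1.227169939)/0.049643 = 16.991263
  sinθ=0.048231, cosθ=0.998836
  F = (M+m)·ẍ + m·l·cosθ·θ̈ − m·l·sinθ·θ̇² = -10.128047 + 1.149757 − 0.004921 = -8.983211
step 1→2:
  ẍ = (ẋ'−ẋ)/dt = (-1.030207048−-1.694153668)/0.049643 = 13.374426
  θ̈ = (θ̇'−θ̇)/dt = (1.307454599−2.070667228)/0.049643 = -15.374023
  sinθ=0.108953, cosθ=0.994047
  F = (M+m)·ẍ + m·l·cosθ·θ̈ − m·l·sinθ·θ̇² = 10.376562 + -1.035334 − 0.031648 = 9.309580
step 2→3:
  ẍ = (ẋ'−ẋ)/dt = (-1.684106794−-1.030207048)/0.049643 = -13.172043
  θ̈ = (θ̇'−θ̇)/dt = (2.240158814−1.307454599)/0.049643 = 18.788232
  sinθ=0.210380, cosθ=0.977620
  F = (M+m)·ẍ + m·l·cosθ·θ̈ − m·l·sinθ·θ̇² = -10.219543 + 1.244348 − 0.024364 = -8.999559
step 3→4:
  ẍ = (ẋ'−ẋ)/dt = (-0.709903305−-1.684106794)/0.049643 = 19.624186
  θ̈ = (θ̇'−θ̇)/dt = (1.229159919−2.240158814)/0.049643 = -20.365387
  sinθ=0.273346, cosθ=0.961916
  F = (M+m)·ẍ + m·l·cosθ·θ̈ − m·l·sinθ·θ̇² = 15.225445 + -1.327137 − 0.092930 = 13.805378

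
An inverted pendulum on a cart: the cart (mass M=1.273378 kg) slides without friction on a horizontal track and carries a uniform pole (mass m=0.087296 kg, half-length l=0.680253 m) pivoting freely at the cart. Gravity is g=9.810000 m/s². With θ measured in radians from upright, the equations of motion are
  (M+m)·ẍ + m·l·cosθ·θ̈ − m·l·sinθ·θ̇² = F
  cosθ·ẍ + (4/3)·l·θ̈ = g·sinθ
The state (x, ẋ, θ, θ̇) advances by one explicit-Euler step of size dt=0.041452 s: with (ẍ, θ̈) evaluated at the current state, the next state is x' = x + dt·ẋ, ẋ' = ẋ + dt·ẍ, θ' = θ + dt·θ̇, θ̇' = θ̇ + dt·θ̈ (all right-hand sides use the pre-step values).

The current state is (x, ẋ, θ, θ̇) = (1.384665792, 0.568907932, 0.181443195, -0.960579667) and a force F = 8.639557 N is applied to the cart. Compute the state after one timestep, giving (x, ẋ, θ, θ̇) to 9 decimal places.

sinθ=0.180449265, cosθ=0.983584294
temp = (F + m·l·θ̇²·sinθ)/(M+m) = (8.639557 + 0.009887505)/1.360674 = 6.356735342
θ̈ = (g·sinθ − cosθ·temp)/(l·(4/3 − m·cos²θ/(M+m))) = -5.183011766
ẍ = temp − m·l·θ̈·cosθ/(M+m) = 6.579222272
Euler: x'=1.384665792+0.041452·0.568907932=1.408248164, ẋ'=0.568907932+0.041452·6.579222272=0.841629854
       θ'=0.181443195+0.041452·-0.960579667=0.141625247, θ̇'=-0.960579667+0.041452·-5.183011766=-1.175425871

(1.408248164, 0.841629854, 0.141625247, -1.175425871)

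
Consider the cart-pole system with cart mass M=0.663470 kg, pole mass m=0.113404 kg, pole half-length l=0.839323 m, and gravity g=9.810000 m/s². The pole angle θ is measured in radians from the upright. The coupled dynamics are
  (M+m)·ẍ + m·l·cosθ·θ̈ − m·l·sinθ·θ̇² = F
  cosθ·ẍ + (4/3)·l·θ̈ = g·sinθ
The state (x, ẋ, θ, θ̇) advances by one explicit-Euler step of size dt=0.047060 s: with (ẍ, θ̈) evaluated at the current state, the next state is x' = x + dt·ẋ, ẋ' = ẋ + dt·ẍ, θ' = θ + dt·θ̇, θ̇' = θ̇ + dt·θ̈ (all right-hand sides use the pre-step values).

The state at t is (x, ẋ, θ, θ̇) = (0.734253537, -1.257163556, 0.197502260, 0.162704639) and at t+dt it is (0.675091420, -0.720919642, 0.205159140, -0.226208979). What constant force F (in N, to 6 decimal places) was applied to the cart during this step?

F = 8.080589 N

ẍ = (ẋ'−ẋ)/dt = (-0.720919642−-1.257163556)/0.047060 = 11.394898
θ̈ = (θ̇'−θ̇)/dt = (-0.226208979−0.162704639)/0.047060 = -8.264208
sinθ=0.196221, cosθ=0.980560
F = (M+m)·ẍ + m·l·cosθ·θ̈ − m·l·sinθ·θ̇² = 8.852400 + -0.771317 − 0.000494 = 8.080589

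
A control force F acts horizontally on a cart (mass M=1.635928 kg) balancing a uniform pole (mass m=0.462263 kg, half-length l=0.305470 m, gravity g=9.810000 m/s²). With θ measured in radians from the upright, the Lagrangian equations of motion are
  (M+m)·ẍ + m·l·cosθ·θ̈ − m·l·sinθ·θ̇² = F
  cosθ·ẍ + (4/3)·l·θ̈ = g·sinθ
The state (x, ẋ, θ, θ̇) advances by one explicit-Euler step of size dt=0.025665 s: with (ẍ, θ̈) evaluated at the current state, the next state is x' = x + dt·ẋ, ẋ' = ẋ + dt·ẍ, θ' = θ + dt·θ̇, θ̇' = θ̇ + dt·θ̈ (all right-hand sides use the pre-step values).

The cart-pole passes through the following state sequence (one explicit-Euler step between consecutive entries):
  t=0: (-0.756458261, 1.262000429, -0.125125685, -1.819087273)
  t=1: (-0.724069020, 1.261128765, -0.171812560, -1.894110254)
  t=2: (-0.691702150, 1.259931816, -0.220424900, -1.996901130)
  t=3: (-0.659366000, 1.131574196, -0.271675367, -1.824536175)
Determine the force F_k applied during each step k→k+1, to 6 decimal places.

F_0 = -0.422492 N
F_1 = -0.568464 N
F_2 = -9.445110 N

step 0→1:
  ẍ = (ẋ'−ẋ)/dt = (1.261128765−1.262000429)/0.025665 = -0.033963
  θ̈ = (θ̇'−θ̇)/dt = (-1.894110254−-1.819087273)/0.025665 = -2.923163
  sinθ=-0.124799, cosθ=0.992182
  F = (M+m)·ẍ + m·l·cosθ·θ̈ − m·l·sinθ·θ̇² = -0.071261 + -0.409545 − -0.058315 = -0.422492
step 1→2:
  ẍ = (ẋ'−ẋ)/dt = (1.259931816−1.261128765)/0.025665 = -0.046637
  θ̈ = (θ̇'−θ̇)/dt = (-1.996901130−-1.894110254)/0.025665 = -4.005099
  sinθ=-0.170969, cosθ=0.985276
  F = (M+m)·ẍ + m·l·cosθ·θ̈ − m·l·sinθ·θ̇² = -0.097854 + -0.557223 − -0.086613 = -0.568464
step 2→3:
  ẍ = (ẋ'−ẋ)/dt = (1.131574196−1.259931816)/0.025665 = -5.001271
  θ̈ = (θ̇'−θ̇)/dt = (-1.824536175−-1.996901130)/0.025665 = 6.715954
  sinθ=-0.218644, cosθ=0.975805
  F = (M+m)·ẍ + m·l·cosθ·θ̈ − m·l·sinθ·θ̇² = -10.493622 + 0.925397 − -0.123114 = -9.445110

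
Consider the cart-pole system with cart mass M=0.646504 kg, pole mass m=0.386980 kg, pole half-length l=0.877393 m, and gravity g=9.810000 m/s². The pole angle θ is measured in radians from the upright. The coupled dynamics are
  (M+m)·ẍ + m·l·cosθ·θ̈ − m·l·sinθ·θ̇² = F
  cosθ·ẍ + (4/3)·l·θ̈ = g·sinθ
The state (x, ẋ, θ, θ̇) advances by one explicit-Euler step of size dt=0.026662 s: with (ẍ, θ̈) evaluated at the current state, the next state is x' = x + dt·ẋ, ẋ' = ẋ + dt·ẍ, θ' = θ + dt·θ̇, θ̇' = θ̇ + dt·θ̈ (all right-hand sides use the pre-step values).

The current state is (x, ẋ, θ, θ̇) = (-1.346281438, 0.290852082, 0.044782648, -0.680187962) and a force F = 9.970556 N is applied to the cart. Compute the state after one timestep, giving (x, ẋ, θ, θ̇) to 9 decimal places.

(-1.338526740, 0.643926332, 0.026647477, -0.971685977)

sinθ=0.044767681, cosθ=0.998997425
temp = (F + m·l·θ̇²·sinθ)/(M+m) = (9.970556 + 0.007032426)/1.033484 = 9.654323072
θ̈ = (g·sinθ − cosθ·temp)/(l·(4/3 − m·cos²θ/(M+m))) = -10.933088860
ẍ = temp − m·l·θ̈·cosθ/(M+m) = 13.242601834
Euler: x'=-1.346281438+0.026662·0.290852082=-1.338526740, ẋ'=0.290852082+0.026662·13.242601834=0.643926332
       θ'=0.044782648+0.026662·-0.680187962=0.026647477, θ̇'=-0.680187962+0.026662·-10.933088860=-0.971685977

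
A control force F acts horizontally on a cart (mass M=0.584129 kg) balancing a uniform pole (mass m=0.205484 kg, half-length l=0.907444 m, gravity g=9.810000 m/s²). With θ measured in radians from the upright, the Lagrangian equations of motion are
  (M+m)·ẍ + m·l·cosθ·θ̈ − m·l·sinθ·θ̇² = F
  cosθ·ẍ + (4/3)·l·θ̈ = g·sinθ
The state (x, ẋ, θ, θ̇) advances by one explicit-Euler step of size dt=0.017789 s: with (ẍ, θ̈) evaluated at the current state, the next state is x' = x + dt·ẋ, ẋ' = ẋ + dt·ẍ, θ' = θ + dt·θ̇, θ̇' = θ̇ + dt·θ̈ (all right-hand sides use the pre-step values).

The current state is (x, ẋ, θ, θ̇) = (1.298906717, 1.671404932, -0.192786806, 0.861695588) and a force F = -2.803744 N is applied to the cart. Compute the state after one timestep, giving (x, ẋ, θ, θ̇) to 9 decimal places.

(1.328639339, 1.600766492, -0.177458103, 0.891362354)

sinθ=-0.191594813, cosθ=0.981474109
temp = (F + m·l·θ̇²·sinθ)/(M+m) = (-2.803744 + -0.026527073)/0.789613 = -3.584377503
θ̈ = (g·sinθ − cosθ·temp)/(l·(4/3 − m·cos²θ/(M+m))) = 1.667702845
ẍ = temp − m·l·θ̈·cosθ/(M+m) = -3.970905603
Euler: x'=1.298906717+0.017789·1.671404932=1.328639339, ẋ'=1.671404932+0.017789·-3.970905603=1.600766492
       θ'=-0.192786806+0.017789·0.861695588=-0.177458103, θ̇'=0.861695588+0.017789·1.667702845=0.891362354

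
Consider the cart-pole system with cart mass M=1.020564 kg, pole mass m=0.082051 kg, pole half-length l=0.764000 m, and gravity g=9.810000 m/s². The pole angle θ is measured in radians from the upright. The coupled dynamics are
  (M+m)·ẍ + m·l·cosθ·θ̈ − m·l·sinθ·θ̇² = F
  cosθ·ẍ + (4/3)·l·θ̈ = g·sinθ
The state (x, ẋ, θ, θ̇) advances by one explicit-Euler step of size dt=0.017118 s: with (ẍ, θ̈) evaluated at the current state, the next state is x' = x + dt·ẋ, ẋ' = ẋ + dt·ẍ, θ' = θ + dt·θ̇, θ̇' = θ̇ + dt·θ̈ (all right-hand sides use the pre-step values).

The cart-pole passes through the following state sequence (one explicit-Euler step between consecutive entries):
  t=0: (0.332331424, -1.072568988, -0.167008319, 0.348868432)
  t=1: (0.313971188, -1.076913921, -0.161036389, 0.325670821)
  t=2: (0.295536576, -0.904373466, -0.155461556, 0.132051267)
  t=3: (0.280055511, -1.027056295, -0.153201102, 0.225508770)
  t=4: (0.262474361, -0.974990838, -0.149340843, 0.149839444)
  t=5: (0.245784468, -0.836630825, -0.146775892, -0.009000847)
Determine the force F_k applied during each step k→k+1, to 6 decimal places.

step 0→1:
  ẍ = (ẋ'−ẋ)/dt = (-1.076913921−-1.072568988)/0.017118 = -0.253822
  θ̈ = (θ̇'−θ̇)/dt = (0.325670821−0.348868432)/0.017118 = -1.355159
  sinθ=-0.166233, cosθ=0.986086
  F = (M+m)·ẍ + m·l·cosθ·θ̈ − m·l·sinθ·θ̇² = -0.279868 + -0.083769 − -0.001268 = -0.362369
step 1→2:
  ẍ = (ẋ'−ẋ)/dt = (-0.904373466−-1.076913921)/0.017118 = 10.079475
  θ̈ = (θ̇'−θ̇)/dt = (0.132051267−0.325670821)/0.017118 = -11.310875
  sinθ=-0.160341, cosθ=0.987062
  F = (M+m)·ẍ + m·l·cosθ·θ̈ − m·l·sinθ·θ̇² = 11.113780 + -0.699871 − -0.001066 = 10.414976
step 2→3:
  ẍ = (ẋ'−ẋ)/dt = (-1.027056295−-0.904373466)/0.017118 = -7.166890
  θ̈ = (θ̇'−θ̇)/dt = (0.225508770−0.132051267)/0.017118 = 5.459604
  sinθ=-0.154836, cosθ=0.987940
  F = (M+m)·ẍ + m·l·cosθ·θ̈ − m·l·sinθ·θ̇² = -7.902321 + 0.338119 − -0.000169 = -7.564033
step 3→4:
  ẍ = (ẋ'−ẋ)/dt = (-0.974990838−-1.027056295)/0.017118 = 3.041562
  θ̈ = (θ̇'−θ̇)/dt = (0.149839444−0.225508770)/0.017118 = -4.420454
  sinθ=-0.152603, cosθ=0.988288
  F = (M+m)·ẍ + m·l·cosθ·θ̈ − m·l·sinθ·θ̇² = 3.353672 + -0.273859 − -0.000486 = 3.080299
step 4→5:
  ẍ = (ẋ'−ẋ)/dt = (-0.836630825−-0.974990838)/0.017118 = 8.082721
  θ̈ = (θ̇'−θ̇)/dt = (-0.009000847−0.149839444)/0.017118 = -9.279138
  sinθ=-0.148786, cosθ=0.988869
  F = (M+m)·ẍ + m·l·cosθ·θ̈ − m·l·sinθ·θ̇² = 8.912129 + -0.575207 − -0.000209 = 8.337132

F_0 = -0.362369 N
F_1 = 10.414976 N
F_2 = -7.564033 N
F_3 = 3.080299 N
F_4 = 8.337132 N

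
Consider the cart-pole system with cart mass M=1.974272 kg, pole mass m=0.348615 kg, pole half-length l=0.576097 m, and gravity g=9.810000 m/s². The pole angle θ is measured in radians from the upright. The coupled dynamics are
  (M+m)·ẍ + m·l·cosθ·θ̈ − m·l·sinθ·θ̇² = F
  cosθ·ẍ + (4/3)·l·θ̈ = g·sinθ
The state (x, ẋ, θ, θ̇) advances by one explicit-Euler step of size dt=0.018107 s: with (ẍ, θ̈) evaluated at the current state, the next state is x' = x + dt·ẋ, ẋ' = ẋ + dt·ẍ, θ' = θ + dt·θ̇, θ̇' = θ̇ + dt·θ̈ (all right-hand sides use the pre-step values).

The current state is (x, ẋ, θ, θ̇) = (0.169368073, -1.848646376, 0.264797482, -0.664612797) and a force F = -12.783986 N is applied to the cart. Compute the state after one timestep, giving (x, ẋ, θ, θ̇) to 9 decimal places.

(0.135894633, -1.965409919, 0.252763338, -0.457379533)

sinθ=0.261713814, cosθ=0.965145522
temp = (F + m·l·θ̇²·sinθ)/(M+m) = (-12.783986 + 0.023216980)/2.322887 = -5.493495387
θ̈ = (g·sinθ − cosθ·temp)/(l·(4/3 − m·cos²θ/(M+m))) = 11.444925394
ẍ = temp − m·l·θ̈·cosθ/(M+m) = -6.448530560
Euler: x'=0.169368073+0.018107·-1.848646376=0.135894633, ẋ'=-1.848646376+0.018107·-6.448530560=-1.965409919
       θ'=0.264797482+0.018107·-0.664612797=0.252763338, θ̇'=-0.664612797+0.018107·11.444925394=-0.457379533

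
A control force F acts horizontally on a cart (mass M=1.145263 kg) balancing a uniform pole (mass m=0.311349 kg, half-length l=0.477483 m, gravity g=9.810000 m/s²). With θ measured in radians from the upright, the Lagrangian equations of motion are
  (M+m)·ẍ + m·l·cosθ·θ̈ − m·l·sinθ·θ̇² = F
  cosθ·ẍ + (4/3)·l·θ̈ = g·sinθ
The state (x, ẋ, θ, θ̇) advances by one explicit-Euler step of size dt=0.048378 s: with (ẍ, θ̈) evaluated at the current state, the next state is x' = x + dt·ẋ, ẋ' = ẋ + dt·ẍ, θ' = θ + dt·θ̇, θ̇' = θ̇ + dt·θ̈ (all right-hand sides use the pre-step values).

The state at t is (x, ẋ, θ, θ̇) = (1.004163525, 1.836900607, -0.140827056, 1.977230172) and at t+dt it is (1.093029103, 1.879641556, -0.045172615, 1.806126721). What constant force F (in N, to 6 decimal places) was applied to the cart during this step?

ẍ = (ẋ'−ẋ)/dt = (1.879641556−1.836900607)/0.048378 = 0.883479
θ̈ = (θ̇'−θ̇)/dt = (1.806126721−1.977230172)/0.048378 = -3.536803
sinθ=-0.140362, cosθ=0.990100
F = (M+m)·ẍ + m·l·cosθ·θ̈ − m·l·sinθ·θ̇² = 1.286886 + -0.520590 − -0.081577 = 0.847874

F = 0.847874 N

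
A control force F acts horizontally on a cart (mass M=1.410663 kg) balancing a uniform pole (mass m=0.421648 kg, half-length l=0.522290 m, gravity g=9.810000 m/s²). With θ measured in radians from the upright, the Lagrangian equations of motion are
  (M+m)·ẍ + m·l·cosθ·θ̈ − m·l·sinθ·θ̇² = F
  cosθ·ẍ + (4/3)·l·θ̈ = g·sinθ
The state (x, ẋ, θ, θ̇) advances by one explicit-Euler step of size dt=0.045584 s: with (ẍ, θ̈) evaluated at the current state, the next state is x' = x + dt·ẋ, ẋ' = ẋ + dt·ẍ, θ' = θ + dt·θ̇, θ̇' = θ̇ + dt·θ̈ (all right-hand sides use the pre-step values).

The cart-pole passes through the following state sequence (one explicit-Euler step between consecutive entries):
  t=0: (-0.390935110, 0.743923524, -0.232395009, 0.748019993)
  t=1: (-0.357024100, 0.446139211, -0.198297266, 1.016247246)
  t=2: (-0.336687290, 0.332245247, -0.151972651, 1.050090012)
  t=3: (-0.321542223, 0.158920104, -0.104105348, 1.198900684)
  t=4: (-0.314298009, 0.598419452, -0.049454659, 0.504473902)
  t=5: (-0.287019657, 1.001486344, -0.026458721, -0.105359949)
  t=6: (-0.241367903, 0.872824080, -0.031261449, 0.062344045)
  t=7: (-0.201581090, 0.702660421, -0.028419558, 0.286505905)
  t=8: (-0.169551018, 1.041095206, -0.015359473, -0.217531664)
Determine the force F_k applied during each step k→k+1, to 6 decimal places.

step 0→1:
  ẍ = (ẋ'−ẋ)/dt = (0.446139211−0.743923524)/0.045584 = -6.532650
  θ̈ = (θ̇'−θ̇)/dt = (1.016247246−0.748019993)/0.045584 = 5.884241
  sinθ=-0.230309, cosθ=0.973118
  F = (M+m)·ẍ + m·l·cosθ·θ̈ − m·l·sinθ·θ̇² = -11.969846 + 1.261007 − -0.028379 = -10.680460
step 1→2:
  ẍ = (ẋ'−ẋ)/dt = (0.332245247−0.446139211)/0.045584 = -2.498551
  θ̈ = (θ̇'−θ̇)/dt = (1.050090012−1.016247246)/0.045584 = 0.742426
  sinθ=-0.197000, cosθ=0.980403
  F = (M+m)·ẍ + m·l·cosθ·θ̈ − m·l·sinθ·θ̇² = -4.578123 + 0.160295 − -0.044805 = -4.373023
step 2→3:
  ẍ = (ẋ'−ẋ)/dt = (0.158920104−0.332245247)/0.045584 = -3.802324
  θ̈ = (θ̇'−θ̇)/dt = (1.198900684−1.050090012)/0.045584 = 3.264537
  sinθ=-0.151388, cosθ=0.988474
  F = (M+m)·ẍ + m·l·cosθ·θ̈ − m·l·sinθ·θ̇² = -6.967040 + 0.710639 − -0.036763 = -6.219639
step 3→4:
  ẍ = (ẋ'−ẋ)/dt = (0.598419452−0.158920104)/0.045584 = 9.641527
  θ̈ = (θ̇'−θ̇)/dt = (0.504473902−1.198900684)/0.045584 = -15.234003
  sinθ=-0.103917, cosθ=0.994586
  F = (M+m)·ẍ + m·l·cosθ·θ̈ − m·l·sinθ·θ̇² = 17.666275 + -3.336707 − -0.032894 = 14.362462
step 4→5:
  ẍ = (ẋ'−ẋ)/dt = (1.001486344−0.598419452)/0.045584 = 8.842289
  θ̈ = (θ̇'−θ̇)/dt = (-0.105359949−0.504473902)/0.045584 = -13.378243
  sinθ=-0.049435, cosθ=0.998777
  F = (M+m)·ẍ + m·l·cosθ·θ̈ − m·l·sinθ·θ̇² = 16.201823 + -2.942589 − -0.002771 = 13.262005
step 5→6:
  ẍ = (ẋ'−ẋ)/dt = (0.872824080−1.001486344)/0.045584 = -2.822531
  θ̈ = (θ̇'−θ̇)/dt = (0.062344045−-0.105359949)/0.045584 = 3.679010
  sinθ=-0.026456, cosθ=0.999650
  F = (M+m)·ẍ + m·l·cosθ·θ̈ − m·l·sinθ·θ̇² = -5.171755 + 0.809917 − -0.000065 = -4.361773
step 6→7:
  ẍ = (ẋ'−ẋ)/dt = (0.702660421−0.872824080)/0.045584 = -3.732969
  θ̈ = (θ̇'−θ̇)/dt = (0.286505905−0.062344045)/0.045584 = 4.917556
  sinθ=-0.031256, cosθ=0.999511
  F = (M+m)·ẍ + m·l·cosθ·θ̈ − m·l·sinθ·θ̇² = -6.839960 + 1.082427 − -0.000027 = -5.757506
step 7→8:
  ẍ = (ẋ'−ẋ)/dt = (1.041095206−0.702660421)/0.045584 = 7.424421
  θ̈ = (θ̇'−θ̇)/dt = (-0.217531664−0.286505905)/0.045584 = -11.057335
  sinθ=-0.028416, cosθ=0.999596
  F = (M+m)·ẍ + m·l·cosθ·θ̈ − m·l·sinθ·θ̇² = 13.603847 + -2.434091 − -0.000514 = 11.170270

F_0 = -10.680460 N
F_1 = -4.373023 N
F_2 = -6.219639 N
F_3 = 14.362462 N
F_4 = 13.262005 N
F_5 = -4.361773 N
F_6 = -5.757506 N
F_7 = 11.170270 N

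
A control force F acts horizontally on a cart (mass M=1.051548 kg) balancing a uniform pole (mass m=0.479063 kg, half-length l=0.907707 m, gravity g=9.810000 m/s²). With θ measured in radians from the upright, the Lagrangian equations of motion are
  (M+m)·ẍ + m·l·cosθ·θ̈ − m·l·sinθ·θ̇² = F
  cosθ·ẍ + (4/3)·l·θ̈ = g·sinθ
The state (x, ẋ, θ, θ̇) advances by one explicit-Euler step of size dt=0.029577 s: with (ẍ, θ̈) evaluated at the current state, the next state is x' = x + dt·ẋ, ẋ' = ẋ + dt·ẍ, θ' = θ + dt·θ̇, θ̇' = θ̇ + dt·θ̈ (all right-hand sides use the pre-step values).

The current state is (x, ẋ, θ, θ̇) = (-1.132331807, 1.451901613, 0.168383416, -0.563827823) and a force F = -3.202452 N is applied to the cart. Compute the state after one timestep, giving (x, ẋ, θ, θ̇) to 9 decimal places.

sinθ=0.167588848, cosθ=0.985856976
temp = (F + m·l·θ̇²·sinθ)/(M+m) = (-3.202452 + 0.023167354)/1.530611 = -2.077134325
θ̈ = (g·sinθ − cosθ·temp)/(l·(4/3 − m·cos²θ/(M+m))) = 3.952030098
ẍ = temp − m·l·θ̈·cosθ/(M+m) = -3.184032424
Euler: x'=-1.132331807+0.029577·1.451901613=-1.089388913, ẋ'=1.451901613+0.029577·-3.184032424=1.357727486
       θ'=0.168383416+0.029577·-0.563827823=0.151707080, θ̇'=-0.563827823+0.029577·3.952030098=-0.446938629

(-1.089388913, 1.357727486, 0.151707080, -0.446938629)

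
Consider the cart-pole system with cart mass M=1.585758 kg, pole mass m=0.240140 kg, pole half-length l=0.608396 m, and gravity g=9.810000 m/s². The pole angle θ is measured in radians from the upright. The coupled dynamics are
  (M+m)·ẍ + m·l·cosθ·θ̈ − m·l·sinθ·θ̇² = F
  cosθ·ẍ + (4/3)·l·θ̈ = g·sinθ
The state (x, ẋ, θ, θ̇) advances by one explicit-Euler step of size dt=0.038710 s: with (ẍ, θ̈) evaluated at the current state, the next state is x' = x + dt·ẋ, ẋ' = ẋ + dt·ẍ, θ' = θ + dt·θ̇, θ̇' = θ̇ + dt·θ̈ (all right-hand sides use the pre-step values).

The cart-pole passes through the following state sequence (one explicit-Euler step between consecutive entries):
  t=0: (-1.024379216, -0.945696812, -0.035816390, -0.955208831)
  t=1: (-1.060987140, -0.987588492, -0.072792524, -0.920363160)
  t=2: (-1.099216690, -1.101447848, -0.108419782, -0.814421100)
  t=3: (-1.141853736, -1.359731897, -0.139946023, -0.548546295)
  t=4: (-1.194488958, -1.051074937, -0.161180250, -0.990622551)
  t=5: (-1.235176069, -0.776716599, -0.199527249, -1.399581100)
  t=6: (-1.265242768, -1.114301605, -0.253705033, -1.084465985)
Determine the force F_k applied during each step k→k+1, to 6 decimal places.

F_0 = -1.839769 N
F_1 = -4.962800 N
F_2 = -11.174842 N
F_3 = 12.912878 N
F_4 = 11.440623 N
F_5 = -14.700982 N

step 0→1:
  ẍ = (ẋ'−ẋ)/dt = (-0.987588492−-0.945696812)/0.038710 = -1.082193
  θ̈ = (θ̇'−θ̇)/dt = (-0.920363160−-0.955208831)/0.038710 = 0.900172
  sinθ=-0.035809, cosθ=0.999359
  F = (M+m)·ẍ + m·l·cosθ·θ̈ − m·l·sinθ·θ̇² = -1.975974 + 0.131431 − -0.004773 = -1.839769
step 1→2:
  ẍ = (ẋ'−ẋ)/dt = (-1.101447848−-0.987588492)/0.038710 = -2.941342
  θ̈ = (θ̇'−θ̇)/dt = (-0.814421100−-0.920363160)/0.038710 = 2.736814
  sinθ=-0.072728, cosθ=0.997352
  F = (M+m)·ẍ + m·l·cosθ·θ̈ − m·l·sinθ·θ̇² = -5.370591 + 0.398790 − -0.009001 = -4.962800
step 2→3:
  ẍ = (ẋ'−ẋ)/dt = (-1.359731897−-1.101447848)/0.038710 = -6.672282
  θ̈ = (θ̇'−θ̇)/dt = (-0.548546295−-0.814421100)/0.038710 = 6.868375
  sinθ=-0.108207, cosθ=0.994128
  F = (M+m)·ẍ + m·l·cosθ·θ̈ − m·l·sinθ·θ̇² = -12.182907 + 0.997579 − -0.010486 = -11.174842
step 3→4:
  ẍ = (ẋ'−ẋ)/dt = (-1.051074937−-1.359731897)/0.038710 = 7.973572
  θ̈ = (θ̇'−θ̇)/dt = (-0.990622551−-0.548546295)/0.038710 = -11.420208
  sinθ=-0.139490, cosθ=0.990224
  F = (M+m)·ẍ + m·l·cosθ·θ̈ − m·l·sinθ·θ̇² = 14.558929 + -1.652183 − -0.006132 = 12.912878
step 4→5:
  ẍ = (ẋ'−ẋ)/dt = (-0.776716599−-1.051074937)/0.038710 = 7.087531
  θ̈ = (θ̇'−θ̇)/dt = (-1.399581100−-0.990622551)/0.038710 = -10.564674
  sinθ=-0.160483, cosθ=0.987039
  F = (M+m)·ẍ + m·l·cosθ·θ̈ − m·l·sinθ·θ̇² = 12.941109 + -1.523495 − -0.023009 = 11.440623
step 5→6:
  ẍ = (ẋ'−ẋ)/dt = (-1.114301605−-0.776716599)/0.038710 = -8.720873
  θ̈ = (θ̇'−θ̇)/dt = (-1.084465985−-1.399581100)/0.038710 = 8.140406
  sinθ=-0.198206, cosθ=0.980160
  F = (M+m)·ẍ + m·l·cosθ·θ̈ − m·l·sinθ·θ̇² = -15.923425 + 1.165720 − -0.056724 = -14.700982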